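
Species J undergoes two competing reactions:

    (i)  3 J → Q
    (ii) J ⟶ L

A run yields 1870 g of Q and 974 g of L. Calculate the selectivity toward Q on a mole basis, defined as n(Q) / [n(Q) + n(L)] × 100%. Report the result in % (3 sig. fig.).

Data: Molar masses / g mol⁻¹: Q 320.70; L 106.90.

n(Q) = 1870 / 320.70 = 5.831 mol
n(L) = 974 / 106.90 = 9.111 mol
selectivity = 5.831/(5.831+9.111) × 100 = 39.02 %

39.0 %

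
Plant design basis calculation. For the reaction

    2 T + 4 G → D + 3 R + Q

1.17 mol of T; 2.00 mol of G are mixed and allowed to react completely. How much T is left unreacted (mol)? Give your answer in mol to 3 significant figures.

0.170 mol

n(T) = 1.170 mol
n(G) = 2.000 mol
n/ν for T = 1.170/2 = 0.5850
n/ν for G = 2.000/4 = 0.5000
Smallest n/ν is G → limiting reagent.
T consumed = (2/4) × 2.000 = 1.000 mol
T remaining = 1.170 − 1.000 = 0.1700 mol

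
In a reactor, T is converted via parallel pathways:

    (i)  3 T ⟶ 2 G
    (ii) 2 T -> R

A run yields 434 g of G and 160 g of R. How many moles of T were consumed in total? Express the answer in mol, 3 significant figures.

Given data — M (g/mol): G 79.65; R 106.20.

11.2 mol

n(G) = 434 / 79.65 = 5.449 mol
n(R) = 160 / 106.20 = 1.507 mol
n(T) via (i) = (3/2)×5.449 = 8.174 mol
n(T) via (ii) = (2/1)×1.507 = 3.014 mol
total n(T) = 8.174 + 3.014 = 11.19 mol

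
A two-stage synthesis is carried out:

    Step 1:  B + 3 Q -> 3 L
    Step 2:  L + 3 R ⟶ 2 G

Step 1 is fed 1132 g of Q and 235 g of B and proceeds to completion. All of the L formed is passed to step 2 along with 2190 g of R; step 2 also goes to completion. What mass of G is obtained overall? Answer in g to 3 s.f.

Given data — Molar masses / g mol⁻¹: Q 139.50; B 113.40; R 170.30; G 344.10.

Step 1:
n(Q) = 1132 / 139.50 = 8.115 mol
n(B) = 235.0 / 113.40 = 2.072 mol
n/ν → Q: 2.705, B: 2.072; B is limiting.
n(L) produced = (3/1) × 2.072 = 6.216 mol
Step 2:
n(L) available = 6.216 mol
n(R) = 2190 / 170.30 = 12.86 mol
n/ν → L: 6.216, R: 4.287; R is limiting.
n(G) = (2/3) × 12.86 = 8.573 mol
mass = 8.573 × 344.10 = 2950 g

2950 g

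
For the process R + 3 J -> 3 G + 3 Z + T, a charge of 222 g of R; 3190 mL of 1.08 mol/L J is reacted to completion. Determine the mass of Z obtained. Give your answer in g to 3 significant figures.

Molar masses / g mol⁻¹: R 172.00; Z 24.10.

n(R) = 222.0 / 172.00 = 1.291 mol
n(J) = 1.08 × 3190/1000 = 3.445 mol
n/ν → R: 1.291, J: 1.148; J is limiting.
n(Z) = (3/3) × 3.445 = 3.445 mol
mass = 3.445 × 24.10 = 83.02 g

83.0 g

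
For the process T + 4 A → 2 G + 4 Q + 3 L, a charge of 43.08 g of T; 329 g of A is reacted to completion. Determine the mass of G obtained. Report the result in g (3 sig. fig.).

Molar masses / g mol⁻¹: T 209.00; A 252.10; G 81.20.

n(T) = 43.08 / 209.00 = 0.2061 mol
n(A) = 329.0 / 252.10 = 1.305 mol
n/ν → T: 0.2061, A: 0.3263; T is limiting.
n(G) = (2/1) × 0.2061 = 0.4122 mol
mass = 0.4122 × 81.20 = 33.47 g

33.5 g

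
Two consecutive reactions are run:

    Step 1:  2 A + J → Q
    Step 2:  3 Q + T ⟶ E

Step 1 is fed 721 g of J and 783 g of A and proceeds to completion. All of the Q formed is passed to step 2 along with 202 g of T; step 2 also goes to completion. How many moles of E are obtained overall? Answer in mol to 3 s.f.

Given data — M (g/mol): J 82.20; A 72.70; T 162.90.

1.24 mol

Step 1:
n(J) = 721.0 / 82.20 = 8.771 mol
n(A) = 783.0 / 72.70 = 10.77 mol
n/ν → J: 8.771, A: 5.385; A is limiting.
n(Q) produced = (1/2) × 10.77 = 5.385 mol
Step 2:
n(Q) available = 5.385 mol
n(T) = 202.0 / 162.90 = 1.240 mol
n/ν → Q: 1.795, T: 1.240; T is limiting.
n(E) = (1/1) × 1.240 = 1.240 mol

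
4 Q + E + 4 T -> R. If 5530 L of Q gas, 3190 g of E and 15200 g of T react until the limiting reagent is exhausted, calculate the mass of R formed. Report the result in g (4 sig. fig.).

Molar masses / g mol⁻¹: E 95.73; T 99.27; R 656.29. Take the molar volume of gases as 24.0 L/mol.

21870 g

n(Q) = 5530 / 24.0 = 230.4 mol
n(E) = 3190 / 95.73 = 33.32 mol
n(T) = 15200 / 99.27 = 153.1 mol
n/ν → Q: 57.60, E: 33.32, T: 38.28; E is limiting.
n(R) = (1/1) × 33.32 = 33.32 mol
mass = 33.32 × 656.29 = 21870 g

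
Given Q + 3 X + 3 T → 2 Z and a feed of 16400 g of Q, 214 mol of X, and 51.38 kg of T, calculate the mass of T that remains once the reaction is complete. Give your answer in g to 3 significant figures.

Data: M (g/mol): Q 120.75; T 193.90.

9890 g

n(Q) = 16400 / 120.75 = 135.8 mol
n(X) = 214.0 mol
n(T) = 51.38×1000 / 193.90 = 265.0 mol
n/ν for Q = 135.8/1 = 135.8
n/ν for X = 214.0/3 = 71.33
n/ν for T = 265.0/3 = 88.33
Smallest n/ν is X → limiting reagent.
T consumed = (3/3) × 214.0 = 214.0 mol
T remaining = 265.0 − 214.0 = 51.00 mol
mass = 51.00 × 193.90 = 9889 g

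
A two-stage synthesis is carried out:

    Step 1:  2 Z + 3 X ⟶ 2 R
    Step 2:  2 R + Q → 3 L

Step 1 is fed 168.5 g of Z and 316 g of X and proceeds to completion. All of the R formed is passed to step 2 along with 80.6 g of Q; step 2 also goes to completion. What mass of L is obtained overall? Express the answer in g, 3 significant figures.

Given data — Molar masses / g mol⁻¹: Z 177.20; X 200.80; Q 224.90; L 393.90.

423 g

Step 1:
n(Z) = 168.5 / 177.20 = 0.9509 mol
n(X) = 316.0 / 200.80 = 1.574 mol
n/ν for Z = 0.9509/2 = 0.4755
n/ν for X = 1.574/3 = 0.5247
Smallest n/ν is Z → limiting reagent.
n(R) produced = (2/2) × 0.9509 = 0.9509 mol
Step 2:
n(R) available = 0.9509 mol
n(Q) = 80.60 / 224.90 = 0.3584 mol
n/ν for R = 0.9509/2 = 0.4755
n/ν for Q = 0.3584/1 = 0.3584
Smallest n/ν is Q → limiting reagent.
n(L) = (3/1) × 0.3584 = 1.075 mol
mass = 1.075 × 393.90 = 423.4 g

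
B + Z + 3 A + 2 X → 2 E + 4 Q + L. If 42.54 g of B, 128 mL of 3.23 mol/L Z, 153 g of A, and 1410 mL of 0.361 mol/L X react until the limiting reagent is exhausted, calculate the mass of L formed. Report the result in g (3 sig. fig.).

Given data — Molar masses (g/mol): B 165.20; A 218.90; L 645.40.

150 g

n(B) = 42.54 / 165.20 = 0.2575 mol
n(Z) = 3.23 × 128.0/1000 = 0.4134 mol
n(A) = 153.0 / 218.90 = 0.6989 mol
n(X) = 0.361 × 1410/1000 = 0.5090 mol
n/ν for B = 0.2575/1 = 0.2575
n/ν for Z = 0.4134/1 = 0.4134
n/ν for A = 0.6989/3 = 0.2330
n/ν for X = 0.5090/2 = 0.2545
Smallest n/ν is A → limiting reagent.
n(L) = (1/3) × 0.6989 = 0.2330 mol
mass = 0.2330 × 645.40 = 150.4 g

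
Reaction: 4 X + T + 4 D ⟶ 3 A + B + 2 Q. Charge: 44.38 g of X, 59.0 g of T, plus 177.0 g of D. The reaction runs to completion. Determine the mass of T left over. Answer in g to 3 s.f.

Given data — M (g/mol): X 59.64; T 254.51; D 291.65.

20.4 g

n(X) = 44.38 / 59.64 = 0.7441 mol
n(T) = 59.00 / 254.51 = 0.2318 mol
n(D) = 177.0 / 291.65 = 0.6069 mol
n/ν → X: 0.1860, T: 0.2318, D: 0.1517; D is limiting.
T consumed = (1/4) × 0.6069 = 0.1517 mol
T remaining = 0.2318 − 0.1517 = 0.08010 mol
mass = 0.08010 × 254.51 = 20.39 g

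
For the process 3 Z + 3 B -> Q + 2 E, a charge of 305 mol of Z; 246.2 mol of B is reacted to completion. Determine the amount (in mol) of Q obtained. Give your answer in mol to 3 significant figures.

82.1 mol

n(Z) = 305.0 mol
n(B) = 246.2 mol
n/ν for Z = 305.0/3 = 101.7
n/ν for B = 246.2/3 = 82.07
Smallest n/ν is B → limiting reagent.
n(Q) = (1/3) × 246.2 = 82.07 mol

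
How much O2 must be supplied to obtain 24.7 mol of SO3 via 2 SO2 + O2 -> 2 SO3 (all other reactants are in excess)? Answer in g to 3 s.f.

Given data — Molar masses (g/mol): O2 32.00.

n(SO3) = 24.70 mol
n(O2) = (1/2) × 24.70 = 12.35 mol
mass = 12.35 × 32.00 = 395.2 g

395 g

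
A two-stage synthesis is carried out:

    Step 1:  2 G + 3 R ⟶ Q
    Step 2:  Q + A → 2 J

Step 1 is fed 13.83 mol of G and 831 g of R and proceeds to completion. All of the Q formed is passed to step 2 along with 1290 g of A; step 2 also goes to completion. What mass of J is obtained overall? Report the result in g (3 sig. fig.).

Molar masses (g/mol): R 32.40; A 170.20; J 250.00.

Step 1:
n(G) = 13.83 mol
n(R) = 831.0 / 32.40 = 25.65 mol
n/ν for G = 13.83/2 = 6.915
n/ν for R = 25.65/3 = 8.550
Smallest n/ν is G → limiting reagent.
n(Q) produced = (1/2) × 13.83 = 6.915 mol
Step 2:
n(Q) available = 6.915 mol
n(A) = 1290 / 170.20 = 7.579 mol
n/ν for Q = 6.915/1 = 6.915
n/ν for A = 7.579/1 = 7.579
Smallest n/ν is Q → limiting reagent.
n(J) = (2/1) × 6.915 = 13.83 mol
mass = 13.83 × 250.00 = 3458 g

3460 g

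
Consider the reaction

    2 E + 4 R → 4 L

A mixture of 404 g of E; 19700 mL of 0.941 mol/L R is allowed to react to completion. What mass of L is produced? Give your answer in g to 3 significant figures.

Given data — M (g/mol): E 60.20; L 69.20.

929 g

n(E) = 404.0 / 60.20 = 6.711 mol
n(R) = 0.941 × 19700/1000 = 18.54 mol
n/ν for E = 6.711/2 = 3.356
n/ν for R = 18.54/4 = 4.635
Smallest n/ν is E → limiting reagent.
n(L) = (4/2) × 6.711 = 13.42 mol
mass = 13.42 × 69.20 = 928.7 g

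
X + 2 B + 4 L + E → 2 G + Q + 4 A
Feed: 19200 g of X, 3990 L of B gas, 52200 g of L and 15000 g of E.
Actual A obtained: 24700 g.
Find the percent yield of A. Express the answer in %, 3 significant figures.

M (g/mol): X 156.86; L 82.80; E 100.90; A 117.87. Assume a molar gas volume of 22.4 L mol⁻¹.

58.8 %

n(X) = 19200 / 156.86 = 122.4 mol
n(B) = 3990 / 22.4 = 178.1 mol
n(L) = 52200 / 82.80 = 630.4 mol
n(E) = 15000 / 100.90 = 148.7 mol
n/ν for X = 122.4/1 = 122.4
n/ν for B = 178.1/2 = 89.05
n/ν for L = 630.4/4 = 157.6
n/ν for E = 148.7/1 = 148.7
Smallest n/ν is B → limiting reagent.
theoretical n(A) = (4/2) × 178.1 = 356.2 mol → 41990 g
% yield = 24700 / 41990 × 100 = 58.82 %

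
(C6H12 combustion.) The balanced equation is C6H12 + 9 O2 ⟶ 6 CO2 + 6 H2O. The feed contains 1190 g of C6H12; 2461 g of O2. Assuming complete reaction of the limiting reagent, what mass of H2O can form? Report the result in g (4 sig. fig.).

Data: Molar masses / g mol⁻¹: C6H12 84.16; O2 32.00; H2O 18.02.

n(C6H12) = 1190 / 84.16 = 14.14 mol
n(O2) = 2461 / 32.00 = 76.91 mol
n/ν for C6H12 = 14.14/1 = 14.14
n/ν for O2 = 76.91/9 = 8.546
Smallest n/ν is O2 → limiting reagent.
n(H2O) = (6/9) × 76.91 = 51.27 mol
mass = 51.27 × 18.02 = 923.9 g

923.9 g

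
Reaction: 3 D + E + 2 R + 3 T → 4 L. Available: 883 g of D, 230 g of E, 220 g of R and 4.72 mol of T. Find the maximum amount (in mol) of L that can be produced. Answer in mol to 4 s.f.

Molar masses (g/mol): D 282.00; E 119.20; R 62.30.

n(D) = 883.0 / 282.00 = 3.131 mol
n(E) = 230.0 / 119.20 = 1.930 mol
n(R) = 220.0 / 62.30 = 3.531 mol
n(T) = 4.720 mol
n/ν → D: 1.044, E: 1.930, R: 1.766, T: 1.573; D is limiting.
n(L) = (4/3) × 3.131 = 4.175 mol

4.175 mol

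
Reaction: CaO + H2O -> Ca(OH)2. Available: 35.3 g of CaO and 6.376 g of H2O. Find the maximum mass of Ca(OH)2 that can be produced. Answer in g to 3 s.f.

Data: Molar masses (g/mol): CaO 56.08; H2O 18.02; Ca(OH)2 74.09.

26.2 g

n(CaO) = 35.30 / 56.08 = 0.6295 mol
n(H2O) = 6.376 / 18.02 = 0.3538 mol
n/ν → CaO: 0.6295, H2O: 0.3538; H2O is limiting.
n(Ca(OH)2) = (1/1) × 0.3538 = 0.3538 mol
mass = 0.3538 × 74.09 = 26.21 g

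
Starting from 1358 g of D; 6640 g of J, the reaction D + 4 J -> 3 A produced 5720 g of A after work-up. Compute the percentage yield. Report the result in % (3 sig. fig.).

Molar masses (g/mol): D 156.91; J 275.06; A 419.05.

75.4 %

n(D) = 1358 / 156.91 = 8.655 mol
n(J) = 6640 / 275.06 = 24.14 mol
n/ν → D: 8.655, J: 6.035; J is limiting.
theoretical n(A) = (3/4) × 24.14 = 18.11 mol → 7589 g
% yield = 5720 / 7589 × 100 = 75.37 %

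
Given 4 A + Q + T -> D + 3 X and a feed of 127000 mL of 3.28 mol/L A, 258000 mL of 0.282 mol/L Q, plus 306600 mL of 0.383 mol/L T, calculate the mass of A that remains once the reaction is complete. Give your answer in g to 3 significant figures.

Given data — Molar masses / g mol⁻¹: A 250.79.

n(A) = 3.28 × 127000/1000 = 416.6 mol
n(Q) = 0.282 × 258000/1000 = 72.76 mol
n(T) = 0.383 × 306600/1000 = 117.4 mol
n/ν for A = 416.6/4 = 104.2
n/ν for Q = 72.76/1 = 72.76
n/ν for T = 117.4/1 = 117.4
Smallest n/ν is Q → limiting reagent.
A consumed = (4/1) × 72.76 = 291.0 mol
A remaining = 416.6 − 291.0 = 125.6 mol
mass = 125.6 × 250.79 = 31500 g

31500 g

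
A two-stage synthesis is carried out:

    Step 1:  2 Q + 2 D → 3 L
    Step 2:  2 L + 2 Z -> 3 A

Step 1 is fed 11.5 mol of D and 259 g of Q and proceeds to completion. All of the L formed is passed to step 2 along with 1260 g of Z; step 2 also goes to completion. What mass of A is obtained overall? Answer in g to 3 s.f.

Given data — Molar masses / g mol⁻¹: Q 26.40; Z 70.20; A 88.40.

1950 g

Step 1:
n(D) = 11.50 mol
n(Q) = 259.0 / 26.40 = 9.811 mol
n/ν → D: 5.750, Q: 4.906; Q is limiting.
n(L) produced = (3/2) × 9.811 = 14.72 mol
Step 2:
n(L) available = 14.72 mol
n(Z) = 1260 / 70.20 = 17.95 mol
n/ν → L: 7.360, Z: 8.975; L is limiting.
n(A) = (3/2) × 14.72 = 22.08 mol
mass = 22.08 × 88.40 = 1952 g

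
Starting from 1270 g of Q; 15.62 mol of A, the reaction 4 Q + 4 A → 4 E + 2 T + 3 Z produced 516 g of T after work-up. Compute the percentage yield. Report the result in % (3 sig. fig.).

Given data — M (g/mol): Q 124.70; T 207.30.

n(Q) = 1270 / 124.70 = 10.18 mol
n(A) = 15.62 mol
n/ν → Q: 2.545, A: 3.905; Q is limiting.
theoretical n(T) = (2/4) × 10.18 = 5.090 mol → 1055 g
% yield = 516 / 1055 × 100 = 48.91 %

48.9 %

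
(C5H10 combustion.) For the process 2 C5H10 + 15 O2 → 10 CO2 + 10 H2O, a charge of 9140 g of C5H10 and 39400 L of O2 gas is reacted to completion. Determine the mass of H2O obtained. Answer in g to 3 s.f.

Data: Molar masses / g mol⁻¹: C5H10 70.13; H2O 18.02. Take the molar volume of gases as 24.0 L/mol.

n(C5H10) = 9140 / 70.13 = 130.3 mol
n(O2) = 39400 / 24.0 = 1642 mol
n/ν for C5H10 = 130.3/2 = 65.15
n/ν for O2 = 1642/15 = 109.5
Smallest n/ν is C5H10 → limiting reagent.
n(H2O) = (10/2) × 130.3 = 651.5 mol
mass = 651.5 × 18.02 = 11740 g

11700 g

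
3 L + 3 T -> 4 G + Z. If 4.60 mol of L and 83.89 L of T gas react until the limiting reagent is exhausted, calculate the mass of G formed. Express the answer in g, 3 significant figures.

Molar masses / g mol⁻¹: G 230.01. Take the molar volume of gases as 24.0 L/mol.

n(L) = 4.600 mol
n(T) = 83.89 / 24.0 = 3.495 mol
n/ν for L = 4.600/3 = 1.533
n/ν for T = 3.495/3 = 1.165
Smallest n/ν is T → limiting reagent.
n(G) = (4/3) × 3.495 = 4.660 mol
mass = 4.660 × 230.01 = 1072 g

1070 g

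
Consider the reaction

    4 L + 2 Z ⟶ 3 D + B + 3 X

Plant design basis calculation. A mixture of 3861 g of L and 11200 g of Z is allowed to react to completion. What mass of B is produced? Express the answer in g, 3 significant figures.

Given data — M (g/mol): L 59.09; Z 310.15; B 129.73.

n(L) = 3861 / 59.09 = 65.34 mol
n(Z) = 11200 / 310.15 = 36.11 mol
n/ν → L: 16.34, Z: 18.06; L is limiting.
n(B) = (1/4) × 65.34 = 16.34 mol
mass = 16.34 × 129.73 = 2120 g

2120 g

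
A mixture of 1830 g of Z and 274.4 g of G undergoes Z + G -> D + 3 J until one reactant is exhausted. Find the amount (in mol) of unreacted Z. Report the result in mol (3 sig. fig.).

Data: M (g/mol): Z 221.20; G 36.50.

0.755 mol

n(Z) = 1830 / 221.20 = 8.273 mol
n(G) = 274.4 / 36.50 = 7.518 mol
n/ν → Z: 8.273, G: 7.518; G is limiting.
Z consumed = (1/1) × 7.518 = 7.518 mol
Z remaining = 8.273 − 7.518 = 0.7550 mol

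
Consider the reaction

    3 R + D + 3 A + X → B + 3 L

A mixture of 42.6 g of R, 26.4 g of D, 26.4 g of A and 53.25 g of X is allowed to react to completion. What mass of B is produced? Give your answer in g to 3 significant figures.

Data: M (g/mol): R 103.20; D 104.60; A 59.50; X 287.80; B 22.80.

3.14 g

n(R) = 42.60 / 103.20 = 0.4128 mol
n(D) = 26.40 / 104.60 = 0.2524 mol
n(A) = 26.40 / 59.50 = 0.4437 mol
n(X) = 53.25 / 287.80 = 0.1850 mol
n/ν → R: 0.1376, D: 0.2524, A: 0.1479, X: 0.1850; R is limiting.
n(B) = (1/3) × 0.4128 = 0.1376 mol
mass = 0.1376 × 22.80 = 3.137 g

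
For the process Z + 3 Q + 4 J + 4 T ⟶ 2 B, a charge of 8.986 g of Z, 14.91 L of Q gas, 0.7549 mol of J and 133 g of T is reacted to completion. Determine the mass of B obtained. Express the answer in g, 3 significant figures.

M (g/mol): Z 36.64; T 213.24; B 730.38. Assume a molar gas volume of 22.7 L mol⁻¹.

228 g

n(Z) = 8.986 / 36.64 = 0.2453 mol
n(Q) = 14.91 / 22.7 = 0.6568 mol
n(J) = 0.7549 mol
n(T) = 133.0 / 213.24 = 0.6237 mol
n/ν for Z = 0.2453/1 = 0.2453
n/ν for Q = 0.6568/3 = 0.2189
n/ν for J = 0.7549/4 = 0.1887
n/ν for T = 0.6237/4 = 0.1559
Smallest n/ν is T → limiting reagent.
n(B) = (2/4) × 0.6237 = 0.3119 mol
mass = 0.3119 × 730.38 = 227.8 g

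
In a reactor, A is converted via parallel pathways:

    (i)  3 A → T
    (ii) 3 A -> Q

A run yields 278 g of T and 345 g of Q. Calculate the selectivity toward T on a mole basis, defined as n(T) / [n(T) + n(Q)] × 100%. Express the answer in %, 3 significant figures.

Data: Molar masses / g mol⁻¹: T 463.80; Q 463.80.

44.6 %

n(T) = 278 / 463.80 = 0.5994 mol
n(Q) = 345 / 463.80 = 0.7439 mol
selectivity = 0.5994/(0.5994+0.7439) × 100 = 44.62 %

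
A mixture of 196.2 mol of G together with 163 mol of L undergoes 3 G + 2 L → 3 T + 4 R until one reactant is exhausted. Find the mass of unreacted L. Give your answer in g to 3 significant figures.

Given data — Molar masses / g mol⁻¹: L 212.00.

6830 g

n(G) = 196.2 mol
n(L) = 163.0 mol
n/ν → G: 65.40, L: 81.50; G is limiting.
L consumed = (2/3) × 196.2 = 130.8 mol
L remaining = 163.0 − 130.8 = 32.20 mol
mass = 32.20 × 212.00 = 6826 g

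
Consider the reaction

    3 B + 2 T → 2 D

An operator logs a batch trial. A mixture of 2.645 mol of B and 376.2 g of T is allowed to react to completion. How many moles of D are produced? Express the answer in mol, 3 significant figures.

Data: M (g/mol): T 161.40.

n(B) = 2.645 mol
n(T) = 376.2 / 161.40 = 2.331 mol
n/ν for B = 2.645/3 = 0.8817
n/ν for T = 2.331/2 = 1.166
Smallest n/ν is B → limiting reagent.
n(D) = (2/3) × 2.645 = 1.763 mol

1.76 mol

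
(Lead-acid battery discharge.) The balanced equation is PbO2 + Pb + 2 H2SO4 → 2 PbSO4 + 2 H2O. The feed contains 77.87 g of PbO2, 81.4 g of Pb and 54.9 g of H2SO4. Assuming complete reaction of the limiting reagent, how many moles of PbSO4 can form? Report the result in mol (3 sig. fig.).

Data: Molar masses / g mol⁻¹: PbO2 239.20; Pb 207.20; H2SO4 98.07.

n(PbO2) = 77.87 / 239.20 = 0.3255 mol
n(Pb) = 81.40 / 207.20 = 0.3929 mol
n(H2SO4) = 54.90 / 98.07 = 0.5598 mol
n/ν for PbO2 = 0.3255/1 = 0.3255
n/ν for Pb = 0.3929/1 = 0.3929
n/ν for H2SO4 = 0.5598/2 = 0.2799
Smallest n/ν is H2SO4 → limiting reagent.
n(PbSO4) = (2/2) × 0.5598 = 0.5598 mol

0.560 mol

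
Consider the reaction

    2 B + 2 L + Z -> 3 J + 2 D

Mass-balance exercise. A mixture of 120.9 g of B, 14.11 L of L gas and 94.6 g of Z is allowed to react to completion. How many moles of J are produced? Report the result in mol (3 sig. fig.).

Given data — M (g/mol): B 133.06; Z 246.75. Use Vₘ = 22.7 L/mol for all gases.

n(B) = 120.9 / 133.06 = 0.9086 mol
n(L) = 14.11 / 22.7 = 0.6216 mol
n(Z) = 94.60 / 246.75 = 0.3834 mol
n/ν for B = 0.9086/2 = 0.4543
n/ν for L = 0.6216/2 = 0.3108
n/ν for Z = 0.3834/1 = 0.3834
Smallest n/ν is L → limiting reagent.
n(J) = (3/2) × 0.6216 = 0.9324 mol

0.932 mol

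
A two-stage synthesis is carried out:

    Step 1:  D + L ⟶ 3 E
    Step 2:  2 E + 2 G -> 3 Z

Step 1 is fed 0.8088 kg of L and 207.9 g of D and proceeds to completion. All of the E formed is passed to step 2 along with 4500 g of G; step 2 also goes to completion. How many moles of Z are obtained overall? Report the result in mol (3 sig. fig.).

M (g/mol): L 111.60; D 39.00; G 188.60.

Step 1:
n(L) = 0.8088×1000 / 111.60 = 7.247 mol
n(D) = 207.9 / 39.00 = 5.331 mol
n/ν for L = 7.247/1 = 7.247
n/ν for D = 5.331/1 = 5.331
Smallest n/ν is D → limiting reagent.
n(E) produced = (3/1) × 5.331 = 15.99 mol
Step 2:
n(E) available = 15.99 mol
n(G) = 4500 / 188.60 = 23.86 mol
n/ν for E = 15.99/2 = 7.995
n/ν for G = 23.86/2 = 11.93
Smallest n/ν is E → limiting reagent.
n(Z) = (3/2) × 15.99 = 23.99 mol

24.0 mol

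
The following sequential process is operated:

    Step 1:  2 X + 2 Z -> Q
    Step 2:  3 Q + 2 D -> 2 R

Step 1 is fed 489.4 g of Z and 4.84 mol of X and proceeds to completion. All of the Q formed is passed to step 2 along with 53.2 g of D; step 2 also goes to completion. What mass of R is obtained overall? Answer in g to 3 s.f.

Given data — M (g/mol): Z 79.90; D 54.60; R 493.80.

481 g

Step 1:
n(Z) = 489.4 / 79.90 = 6.125 mol
n(X) = 4.840 mol
n/ν for Z = 6.125/2 = 3.063
n/ν for X = 4.840/2 = 2.420
Smallest n/ν is X → limiting reagent.
n(Q) produced = (1/2) × 4.840 = 2.420 mol
Step 2:
n(Q) available = 2.420 mol
n(D) = 53.20 / 54.60 = 0.9744 mol
n/ν for Q = 2.420/3 = 0.8067
n/ν for D = 0.9744/2 = 0.4872
Smallest n/ν is D → limiting reagent.
n(R) = (2/2) × 0.9744 = 0.9744 mol
mass = 0.9744 × 493.80 = 481.2 g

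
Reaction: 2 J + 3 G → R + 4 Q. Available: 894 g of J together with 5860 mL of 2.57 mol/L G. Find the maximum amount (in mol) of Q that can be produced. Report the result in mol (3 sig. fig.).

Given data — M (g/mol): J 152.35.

11.7 mol

n(J) = 894.0 / 152.35 = 5.868 mol
n(G) = 2.57 × 5860/1000 = 15.06 mol
n/ν for J = 5.868/2 = 2.934
n/ν for G = 15.06/3 = 5.020
Smallest n/ν is J → limiting reagent.
n(Q) = (4/2) × 5.868 = 11.74 mol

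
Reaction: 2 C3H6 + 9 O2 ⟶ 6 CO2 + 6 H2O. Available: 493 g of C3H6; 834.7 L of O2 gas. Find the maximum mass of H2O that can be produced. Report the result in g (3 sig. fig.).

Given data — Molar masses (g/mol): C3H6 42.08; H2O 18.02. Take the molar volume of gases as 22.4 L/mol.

n(C3H6) = 493.0 / 42.08 = 11.72 mol
n(O2) = 834.7 / 22.4 = 37.26 mol
n/ν for C3H6 = 11.72/2 = 5.860
n/ν for O2 = 37.26/9 = 4.140
Smallest n/ν is O2 → limiting reagent.
n(H2O) = (6/9) × 37.26 = 24.84 mol
mass = 24.84 × 18.02 = 447.6 g

448 g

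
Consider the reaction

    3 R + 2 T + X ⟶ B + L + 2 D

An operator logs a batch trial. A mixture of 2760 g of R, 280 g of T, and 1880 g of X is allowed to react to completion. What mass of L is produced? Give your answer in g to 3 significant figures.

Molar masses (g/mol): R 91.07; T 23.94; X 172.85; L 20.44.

n(R) = 2760 / 91.07 = 30.31 mol
n(T) = 280.0 / 23.94 = 11.70 mol
n(X) = 1880 / 172.85 = 10.88 mol
n/ν → R: 10.10, T: 5.850, X: 10.88; T is limiting.
n(L) = (1/2) × 11.70 = 5.850 mol
mass = 5.850 × 20.44 = 119.6 g

120 g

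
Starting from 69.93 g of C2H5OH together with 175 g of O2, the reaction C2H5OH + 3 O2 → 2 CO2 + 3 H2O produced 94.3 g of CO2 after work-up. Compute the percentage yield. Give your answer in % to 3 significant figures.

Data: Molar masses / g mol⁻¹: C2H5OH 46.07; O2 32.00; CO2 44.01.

70.6 %

n(C2H5OH) = 69.93 / 46.07 = 1.518 mol
n(O2) = 175.0 / 32.00 = 5.469 mol
n/ν for C2H5OH = 1.518/1 = 1.518
n/ν for O2 = 5.469/3 = 1.823
Smallest n/ν is C2H5OH → limiting reagent.
theoretical n(CO2) = (2/1) × 1.518 = 3.036 mol → 133.6 g
% yield = 94.3 / 133.6 × 100 = 70.58 %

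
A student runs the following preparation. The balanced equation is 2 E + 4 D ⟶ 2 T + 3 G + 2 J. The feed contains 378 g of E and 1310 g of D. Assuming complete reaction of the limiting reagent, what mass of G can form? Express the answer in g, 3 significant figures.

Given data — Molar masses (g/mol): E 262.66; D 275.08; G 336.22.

n(E) = 378.0 / 262.66 = 1.439 mol
n(D) = 1310 / 275.08 = 4.762 mol
n/ν for E = 1.439/2 = 0.7195
n/ν for D = 4.762/4 = 1.191
Smallest n/ν is E → limiting reagent.
n(G) = (3/2) × 1.439 = 2.159 mol
mass = 2.159 × 336.22 = 725.9 g

726 g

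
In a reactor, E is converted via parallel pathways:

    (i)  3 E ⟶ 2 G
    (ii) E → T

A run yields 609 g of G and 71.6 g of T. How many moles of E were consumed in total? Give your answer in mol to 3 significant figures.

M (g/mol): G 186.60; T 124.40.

5.47 mol

n(G) = 609 / 186.60 = 3.264 mol
n(T) = 71.6 / 124.40 = 0.5756 mol
n(E) via (i) = (3/2)×3.264 = 4.896 mol
n(E) via (ii) = (1/1)×0.5756 = 0.5756 mol
total n(E) = 4.896 + 0.5756 = 5.472 mol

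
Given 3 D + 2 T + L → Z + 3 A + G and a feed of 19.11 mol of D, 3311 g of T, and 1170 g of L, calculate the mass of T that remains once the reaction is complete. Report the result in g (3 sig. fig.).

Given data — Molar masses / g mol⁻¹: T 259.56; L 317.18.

1400 g

n(D) = 19.11 mol
n(T) = 3311 / 259.56 = 12.76 mol
n(L) = 1170 / 317.18 = 3.689 mol
n/ν for D = 19.11/3 = 6.370
n/ν for T = 12.76/2 = 6.380
n/ν for L = 3.689/1 = 3.689
Smallest n/ν is L → limiting reagent.
T consumed = (2/1) × 3.689 = 7.378 mol
T remaining = 12.76 − 7.378 = 5.382 mol
mass = 5.382 × 259.56 = 1397 g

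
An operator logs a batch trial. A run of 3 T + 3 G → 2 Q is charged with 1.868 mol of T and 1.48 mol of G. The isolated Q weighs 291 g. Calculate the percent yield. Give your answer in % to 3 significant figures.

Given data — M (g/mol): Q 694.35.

n(T) = 1.868 mol
n(G) = 1.480 mol
n/ν for T = 1.868/3 = 0.6227
n/ν for G = 1.480/3 = 0.4933
Smallest n/ν is G → limiting reagent.
theoretical n(Q) = (2/3) × 1.480 = 0.9867 mol → 685.1 g
% yield = 291 / 685.1 × 100 = 42.48 %

42.5 %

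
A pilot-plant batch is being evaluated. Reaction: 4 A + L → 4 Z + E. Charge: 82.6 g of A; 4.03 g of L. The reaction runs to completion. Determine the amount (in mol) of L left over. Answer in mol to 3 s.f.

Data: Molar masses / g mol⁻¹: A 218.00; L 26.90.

n(A) = 82.60 / 218.00 = 0.3789 mol
n(L) = 4.030 / 26.90 = 0.1498 mol
n/ν for A = 0.3789/4 = 0.09473
n/ν for L = 0.1498/1 = 0.1498
Smallest n/ν is A → limiting reagent.
L consumed = (1/4) × 0.3789 = 0.09473 mol
L remaining = 0.1498 − 0.09473 = 0.05507 mol

0.0551 mol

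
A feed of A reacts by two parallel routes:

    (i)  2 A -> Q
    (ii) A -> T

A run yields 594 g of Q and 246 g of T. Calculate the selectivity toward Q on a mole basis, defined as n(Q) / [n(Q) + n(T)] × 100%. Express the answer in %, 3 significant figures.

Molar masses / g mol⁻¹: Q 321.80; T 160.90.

54.7 %

n(Q) = 594 / 321.80 = 1.846 mol
n(T) = 246 / 160.90 = 1.529 mol
selectivity = 1.846/(1.846+1.529) × 100 = 54.70 %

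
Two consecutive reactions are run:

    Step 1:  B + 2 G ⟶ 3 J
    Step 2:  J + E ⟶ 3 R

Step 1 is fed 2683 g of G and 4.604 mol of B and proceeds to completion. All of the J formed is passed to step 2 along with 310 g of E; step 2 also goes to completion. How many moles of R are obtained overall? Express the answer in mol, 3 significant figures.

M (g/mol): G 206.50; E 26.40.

35.2 mol

Step 1:
n(G) = 2683 / 206.50 = 12.99 mol
n(B) = 4.604 mol
n/ν for G = 12.99/2 = 6.495
n/ν for B = 4.604/1 = 4.604
Smallest n/ν is B → limiting reagent.
n(J) produced = (3/1) × 4.604 = 13.81 mol
Step 2:
n(J) available = 13.81 mol
n(E) = 310.0 / 26.40 = 11.74 mol
n/ν for J = 13.81/1 = 13.81
n/ν for E = 11.74/1 = 11.74
Smallest n/ν is E → limiting reagent.
n(R) = (3/1) × 11.74 = 35.22 mol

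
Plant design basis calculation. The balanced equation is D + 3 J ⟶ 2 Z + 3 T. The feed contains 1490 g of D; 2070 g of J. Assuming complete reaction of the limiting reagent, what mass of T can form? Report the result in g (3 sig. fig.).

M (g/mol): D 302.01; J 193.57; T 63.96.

684 g

n(D) = 1490 / 302.01 = 4.934 mol
n(J) = 2070 / 193.57 = 10.69 mol
n/ν → D: 4.934, J: 3.563; J is limiting.
n(T) = (3/3) × 10.69 = 10.69 mol
mass = 10.69 × 63.96 = 683.7 g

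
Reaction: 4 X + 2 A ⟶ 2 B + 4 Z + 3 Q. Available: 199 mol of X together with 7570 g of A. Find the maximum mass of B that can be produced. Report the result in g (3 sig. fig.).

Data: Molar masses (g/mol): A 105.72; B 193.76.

13900 g

n(X) = 199.0 mol
n(A) = 7570 / 105.72 = 71.60 mol
n/ν for X = 199.0/4 = 49.75
n/ν for A = 71.60/2 = 35.80
Smallest n/ν is A → limiting reagent.
n(B) = (2/2) × 71.60 = 71.60 mol
mass = 71.60 × 193.76 = 13870 g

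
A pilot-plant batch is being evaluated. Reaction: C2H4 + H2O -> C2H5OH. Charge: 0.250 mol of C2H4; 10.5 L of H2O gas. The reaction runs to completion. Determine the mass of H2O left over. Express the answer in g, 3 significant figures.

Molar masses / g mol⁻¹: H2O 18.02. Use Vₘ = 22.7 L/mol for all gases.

n(C2H4) = 0.2500 mol
n(H2O) = 10.50 / 22.7 = 0.4626 mol
n/ν for C2H4 = 0.2500/1 = 0.2500
n/ν for H2O = 0.4626/1 = 0.4626
Smallest n/ν is C2H4 → limiting reagent.
H2O consumed = (1/1) × 0.2500 = 0.2500 mol
H2O remaining = 0.4626 − 0.2500 = 0.2126 mol
mass = 0.2126 × 18.02 = 3.831 g

3.83 g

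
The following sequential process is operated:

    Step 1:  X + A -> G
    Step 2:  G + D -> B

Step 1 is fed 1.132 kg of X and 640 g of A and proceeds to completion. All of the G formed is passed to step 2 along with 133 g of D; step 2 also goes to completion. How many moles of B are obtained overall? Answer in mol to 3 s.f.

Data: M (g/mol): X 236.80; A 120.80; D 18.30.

Step 1:
n(X) = 1.132×1000 / 236.80 = 4.780 mol
n(A) = 640.0 / 120.80 = 5.298 mol
n/ν for X = 4.780/1 = 4.780
n/ν for A = 5.298/1 = 5.298
Smallest n/ν is X → limiting reagent.
n(G) produced = (1/1) × 4.780 = 4.780 mol
Step 2:
n(G) available = 4.780 mol
n(D) = 133.0 / 18.30 = 7.268 mol
n/ν for G = 4.780/1 = 4.780
n/ν for D = 7.268/1 = 7.268
Smallest n/ν is G → limiting reagent.
n(B) = (1/1) × 4.780 = 4.780 mol

4.78 mol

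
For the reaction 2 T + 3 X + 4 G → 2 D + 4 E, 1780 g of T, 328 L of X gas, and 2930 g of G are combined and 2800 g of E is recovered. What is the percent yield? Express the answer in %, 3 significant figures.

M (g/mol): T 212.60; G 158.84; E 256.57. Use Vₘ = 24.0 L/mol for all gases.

65.2 %

n(T) = 1780 / 212.60 = 8.373 mol
n(X) = 328.0 / 24.0 = 13.67 mol
n(G) = 2930 / 158.84 = 18.45 mol
n/ν → T: 4.187, X: 4.557, G: 4.613; T is limiting.
theoretical n(E) = (4/2) × 8.373 = 16.75 mol → 4298 g
% yield = 2800 / 4298 × 100 = 65.15 %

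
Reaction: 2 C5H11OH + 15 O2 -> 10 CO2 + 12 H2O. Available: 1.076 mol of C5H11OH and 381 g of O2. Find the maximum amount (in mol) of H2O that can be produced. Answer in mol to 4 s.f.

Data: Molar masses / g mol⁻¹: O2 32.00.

n(C5H11OH) = 1.076 mol
n(O2) = 381.0 / 32.00 = 11.91 mol
n/ν for C5H11OH = 1.076/2 = 0.5380
n/ν for O2 = 11.91/15 = 0.7940
Smallest n/ν is C5H11OH → limiting reagent.
n(H2O) = (12/2) × 1.076 = 6.456 mol

6.456 mol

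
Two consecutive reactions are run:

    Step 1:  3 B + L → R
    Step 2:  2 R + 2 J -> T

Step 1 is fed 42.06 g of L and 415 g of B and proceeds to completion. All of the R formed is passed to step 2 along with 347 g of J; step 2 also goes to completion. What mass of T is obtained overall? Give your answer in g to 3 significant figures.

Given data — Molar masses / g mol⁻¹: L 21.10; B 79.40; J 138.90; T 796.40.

Step 1:
n(L) = 42.06 / 21.10 = 1.993 mol
n(B) = 415.0 / 79.40 = 5.227 mol
n/ν for L = 1.993/1 = 1.993
n/ν for B = 5.227/3 = 1.742
Smallest n/ν is B → limiting reagent.
n(R) produced = (1/3) × 5.227 = 1.742 mol
Step 2:
n(R) available = 1.742 mol
n(J) = 347.0 / 138.90 = 2.498 mol
n/ν for R = 1.742/2 = 0.8710
n/ν for J = 2.498/2 = 1.249
Smallest n/ν is R → limiting reagent.
n(T) = (1/2) × 1.742 = 0.8710 mol
mass = 0.8710 × 796.40 = 693.7 g

694 g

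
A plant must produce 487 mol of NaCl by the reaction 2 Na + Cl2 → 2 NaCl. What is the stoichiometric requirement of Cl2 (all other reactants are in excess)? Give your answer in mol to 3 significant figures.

244 mol

n(NaCl) = 487.0 mol
n(Cl2) = (1/2) × 487.0 = 243.5 mol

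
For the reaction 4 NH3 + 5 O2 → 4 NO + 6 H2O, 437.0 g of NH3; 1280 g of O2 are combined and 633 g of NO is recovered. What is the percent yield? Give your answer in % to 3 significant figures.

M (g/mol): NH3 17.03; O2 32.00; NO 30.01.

n(NH3) = 437.0 / 17.03 = 25.66 mol
n(O2) = 1280 / 32.00 = 40.00 mol
n/ν for NH3 = 25.66/4 = 6.415
n/ν for O2 = 40.00/5 = 8.000
Smallest n/ν is NH3 → limiting reagent.
theoretical n(NO) = (4/4) × 25.66 = 25.66 mol → 770.1 g
% yield = 633 / 770.1 × 100 = 82.20 %

82.2 %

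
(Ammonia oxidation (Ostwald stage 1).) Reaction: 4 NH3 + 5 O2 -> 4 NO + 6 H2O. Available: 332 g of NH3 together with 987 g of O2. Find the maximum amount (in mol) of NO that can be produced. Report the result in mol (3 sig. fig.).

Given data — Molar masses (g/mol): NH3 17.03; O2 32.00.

19.5 mol

n(NH3) = 332.0 / 17.03 = 19.50 mol
n(O2) = 987.0 / 32.00 = 30.84 mol
n/ν → NH3: 4.875, O2: 6.168; NH3 is limiting.
n(NO) = (4/4) × 19.50 = 19.50 mol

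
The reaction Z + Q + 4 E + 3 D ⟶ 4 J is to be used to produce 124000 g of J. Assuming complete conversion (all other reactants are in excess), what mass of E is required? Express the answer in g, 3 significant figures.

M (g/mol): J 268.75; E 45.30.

20900 g

n(J) = 124000 / 268.75 = 461.4 mol
n(E) = (4/4) × 461.4 = 461.4 mol
mass = 461.4 × 45.30 = 20900 g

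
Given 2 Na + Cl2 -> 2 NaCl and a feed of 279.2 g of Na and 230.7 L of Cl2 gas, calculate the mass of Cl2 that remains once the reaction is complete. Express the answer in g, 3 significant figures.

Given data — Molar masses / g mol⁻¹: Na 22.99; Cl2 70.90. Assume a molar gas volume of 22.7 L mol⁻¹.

n(Na) = 279.2 / 22.99 = 12.14 mol
n(Cl2) = 230.7 / 22.7 = 10.16 mol
n/ν for Na = 12.14/2 = 6.070
n/ν for Cl2 = 10.16/1 = 10.16
Smallest n/ν is Na → limiting reagent.
Cl2 consumed = (1/2) × 12.14 = 6.070 mol
Cl2 remaining = 10.16 − 6.070 = 4.090 mol
mass = 4.090 × 70.90 = 290.0 g

290 g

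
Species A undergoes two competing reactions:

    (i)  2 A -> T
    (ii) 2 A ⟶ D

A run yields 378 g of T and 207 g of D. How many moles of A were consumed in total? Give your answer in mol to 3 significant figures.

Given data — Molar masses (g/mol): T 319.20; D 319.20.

n(T) = 378 / 319.20 = 1.184 mol
n(D) = 207 / 319.20 = 0.6485 mol
n(A) via (i) = (2/1)×1.184 = 2.368 mol
n(A) via (ii) = (2/1)×0.6485 = 1.297 mol
total n(A) = 2.368 + 1.297 = 3.665 mol

3.67 mol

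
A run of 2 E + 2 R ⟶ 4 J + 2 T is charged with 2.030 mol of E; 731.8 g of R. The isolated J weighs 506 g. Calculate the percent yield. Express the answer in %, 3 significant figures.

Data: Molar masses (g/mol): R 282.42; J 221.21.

n(E) = 2.030 mol
n(R) = 731.8 / 282.42 = 2.591 mol
n/ν for E = 2.030/2 = 1.015
n/ν for R = 2.591/2 = 1.296
Smallest n/ν is E → limiting reagent.
theoretical n(J) = (4/2) × 2.030 = 4.060 mol → 898.1 g
% yield = 506 / 898.1 × 100 = 56.34 %

56.3 %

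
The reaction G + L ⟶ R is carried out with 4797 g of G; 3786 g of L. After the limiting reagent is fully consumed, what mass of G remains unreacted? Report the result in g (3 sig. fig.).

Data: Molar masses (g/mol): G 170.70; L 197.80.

n(G) = 4797 / 170.70 = 28.10 mol
n(L) = 3786 / 197.80 = 19.14 mol
n/ν for G = 28.10/1 = 28.10
n/ν for L = 19.14/1 = 19.14
Smallest n/ν is L → limiting reagent.
G consumed = (1/1) × 19.14 = 19.14 mol
G remaining = 28.10 − 19.14 = 8.960 mol
mass = 8.960 × 170.70 = 1529 g

1530 g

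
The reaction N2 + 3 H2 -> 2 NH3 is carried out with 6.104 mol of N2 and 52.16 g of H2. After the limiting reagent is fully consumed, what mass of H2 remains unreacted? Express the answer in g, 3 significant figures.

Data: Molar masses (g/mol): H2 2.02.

n(N2) = 6.104 mol
n(H2) = 52.16 / 2.02 = 25.82 mol
n/ν for N2 = 6.104/1 = 6.104
n/ν for H2 = 25.82/3 = 8.607
Smallest n/ν is N2 → limiting reagent.
H2 consumed = (3/1) × 6.104 = 18.31 mol
H2 remaining = 25.82 − 18.31 = 7.510 mol
mass = 7.510 × 2.02 = 15.17 g

15.2 g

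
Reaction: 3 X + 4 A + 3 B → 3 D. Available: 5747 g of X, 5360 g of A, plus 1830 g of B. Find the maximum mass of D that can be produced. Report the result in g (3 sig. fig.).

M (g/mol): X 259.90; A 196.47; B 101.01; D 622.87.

n(X) = 5747 / 259.90 = 22.11 mol
n(A) = 5360 / 196.47 = 27.28 mol
n(B) = 1830 / 101.01 = 18.12 mol
n/ν for X = 22.11/3 = 7.370
n/ν for A = 27.28/4 = 6.820
n/ν for B = 18.12/3 = 6.040
Smallest n/ν is B → limiting reagent.
n(D) = (3/3) × 18.12 = 18.12 mol
mass = 18.12 × 622.87 = 11290 g

11300 g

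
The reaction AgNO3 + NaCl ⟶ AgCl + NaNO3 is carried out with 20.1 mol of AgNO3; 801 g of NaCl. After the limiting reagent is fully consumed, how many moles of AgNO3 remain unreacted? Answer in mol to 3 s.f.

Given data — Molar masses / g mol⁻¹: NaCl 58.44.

6.39 mol

n(AgNO3) = 20.10 mol
n(NaCl) = 801.0 / 58.44 = 13.71 mol
n/ν for AgNO3 = 20.10/1 = 20.10
n/ν for NaCl = 13.71/1 = 13.71
Smallest n/ν is NaCl → limiting reagent.
AgNO3 consumed = (1/1) × 13.71 = 13.71 mol
AgNO3 remaining = 20.10 − 13.71 = 6.390 mol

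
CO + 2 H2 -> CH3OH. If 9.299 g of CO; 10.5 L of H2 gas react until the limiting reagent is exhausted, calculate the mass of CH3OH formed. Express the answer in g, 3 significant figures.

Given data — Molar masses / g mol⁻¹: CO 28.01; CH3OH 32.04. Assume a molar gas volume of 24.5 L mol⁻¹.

n(CO) = 9.299 / 28.01 = 0.3320 mol
n(H2) = 10.50 / 24.5 = 0.4286 mol
n/ν for CO = 0.3320/1 = 0.3320
n/ν for H2 = 0.4286/2 = 0.2143
Smallest n/ν is H2 → limiting reagent.
n(CH3OH) = (1/2) × 0.4286 = 0.2143 mol
mass = 0.2143 × 32.04 = 6.866 g

6.87 g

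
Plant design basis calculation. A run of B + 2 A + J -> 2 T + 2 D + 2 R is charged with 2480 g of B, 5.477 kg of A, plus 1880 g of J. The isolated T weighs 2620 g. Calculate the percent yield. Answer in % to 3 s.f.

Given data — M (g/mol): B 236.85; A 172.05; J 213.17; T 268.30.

n(B) = 2480 / 236.85 = 10.47 mol
n(A) = 5.477×1000 / 172.05 = 31.83 mol
n(J) = 1880 / 213.17 = 8.819 mol
n/ν for B = 10.47/1 = 10.47
n/ν for A = 31.83/2 = 15.92
n/ν for J = 8.819/1 = 8.819
Smallest n/ν is J → limiting reagent.
theoretical n(T) = (2/1) × 8.819 = 17.64 mol → 4733 g
% yield = 2620 / 4733 × 100 = 55.36 %

55.4 %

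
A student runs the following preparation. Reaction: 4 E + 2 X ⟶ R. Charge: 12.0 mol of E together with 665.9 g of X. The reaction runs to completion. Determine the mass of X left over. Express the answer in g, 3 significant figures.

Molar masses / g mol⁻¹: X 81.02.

n(E) = 12.00 mol
n(X) = 665.9 / 81.02 = 8.219 mol
n/ν for E = 12.00/4 = 3.000
n/ν for X = 8.219/2 = 4.110
Smallest n/ν is E → limiting reagent.
X consumed = (2/4) × 12.00 = 6.000 mol
X remaining = 8.219 − 6.000 = 2.219 mol
mass = 2.219 × 81.02 = 179.8 g

180 g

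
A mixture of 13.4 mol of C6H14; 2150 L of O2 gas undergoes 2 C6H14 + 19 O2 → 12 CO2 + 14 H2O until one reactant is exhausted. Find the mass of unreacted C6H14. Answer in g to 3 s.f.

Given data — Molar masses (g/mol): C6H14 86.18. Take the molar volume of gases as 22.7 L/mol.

296 g

n(C6H14) = 13.40 mol
n(O2) = 2150 / 22.7 = 94.71 mol
n/ν for C6H14 = 13.40/2 = 6.700
n/ν for O2 = 94.71/19 = 4.985
Smallest n/ν is O2 → limiting reagent.
C6H14 consumed = (2/19) × 94.71 = 9.969 mol
C6H14 remaining = 13.40 − 9.969 = 3.431 mol
mass = 3.431 × 86.18 = 295.7 g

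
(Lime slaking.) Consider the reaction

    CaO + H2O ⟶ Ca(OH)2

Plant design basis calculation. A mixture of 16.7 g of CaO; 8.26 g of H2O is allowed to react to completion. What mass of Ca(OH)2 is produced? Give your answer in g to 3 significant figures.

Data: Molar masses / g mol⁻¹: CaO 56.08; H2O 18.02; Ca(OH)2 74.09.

n(CaO) = 16.70 / 56.08 = 0.2978 mol
n(H2O) = 8.260 / 18.02 = 0.4584 mol
n/ν for CaO = 0.2978/1 = 0.2978
n/ν for H2O = 0.4584/1 = 0.4584
Smallest n/ν is CaO → limiting reagent.
n(Ca(OH)2) = (1/1) × 0.2978 = 0.2978 mol
mass = 0.2978 × 74.09 = 22.06 g

22.1 g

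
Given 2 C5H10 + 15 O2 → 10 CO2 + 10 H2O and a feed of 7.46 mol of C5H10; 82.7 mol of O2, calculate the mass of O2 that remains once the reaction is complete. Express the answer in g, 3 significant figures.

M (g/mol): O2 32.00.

856 g

n(C5H10) = 7.460 mol
n(O2) = 82.70 mol
n/ν for C5H10 = 7.460/2 = 3.730
n/ν for O2 = 82.70/15 = 5.513
Smallest n/ν is C5H10 → limiting reagent.
O2 consumed = (15/2) × 7.460 = 55.95 mol
O2 remaining = 82.70 − 55.95 = 26.75 mol
mass = 26.75 × 32.00 = 856.0 g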